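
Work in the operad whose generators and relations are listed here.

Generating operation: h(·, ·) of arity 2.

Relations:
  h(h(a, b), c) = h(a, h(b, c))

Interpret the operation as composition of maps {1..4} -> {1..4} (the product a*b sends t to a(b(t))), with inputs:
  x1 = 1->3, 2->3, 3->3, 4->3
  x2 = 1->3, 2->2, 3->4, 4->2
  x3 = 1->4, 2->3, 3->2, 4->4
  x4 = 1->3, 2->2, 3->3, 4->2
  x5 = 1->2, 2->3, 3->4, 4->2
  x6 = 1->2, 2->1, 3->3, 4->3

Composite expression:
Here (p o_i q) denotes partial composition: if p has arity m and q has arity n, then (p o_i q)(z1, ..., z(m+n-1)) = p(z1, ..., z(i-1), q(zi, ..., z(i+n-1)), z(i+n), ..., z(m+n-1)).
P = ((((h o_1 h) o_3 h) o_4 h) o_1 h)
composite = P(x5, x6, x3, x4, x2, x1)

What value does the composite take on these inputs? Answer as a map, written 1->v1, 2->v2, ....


h(x5, x6) = 1->3, 2->2, 3->4, 4->4
h(h(x5, x6), x3) = 1->4, 2->4, 3->2, 4->4
h(x2, x1) = 1->4, 2->4, 3->4, 4->4
h(x4, h(x2, x1)) = 1->2, 2->2, 3->2, 4->2
h(h(h(x5, x6), x3), h(x4, h(x2, x1))) = 1->4, 2->4, 3->4, 4->4

1->4, 2->4, 3->4, 4->4


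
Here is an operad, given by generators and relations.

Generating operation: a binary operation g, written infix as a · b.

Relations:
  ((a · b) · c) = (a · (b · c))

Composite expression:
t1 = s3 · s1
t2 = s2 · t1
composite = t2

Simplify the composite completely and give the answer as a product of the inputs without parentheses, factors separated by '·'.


s2 · s3 · s1

All parenthesizations of g agree; list the s-inputs left to right.
(s3 · s1) collapses to s3 · s1
(s2 · (s3 · s1)) collapses to s2 · s3 · s1


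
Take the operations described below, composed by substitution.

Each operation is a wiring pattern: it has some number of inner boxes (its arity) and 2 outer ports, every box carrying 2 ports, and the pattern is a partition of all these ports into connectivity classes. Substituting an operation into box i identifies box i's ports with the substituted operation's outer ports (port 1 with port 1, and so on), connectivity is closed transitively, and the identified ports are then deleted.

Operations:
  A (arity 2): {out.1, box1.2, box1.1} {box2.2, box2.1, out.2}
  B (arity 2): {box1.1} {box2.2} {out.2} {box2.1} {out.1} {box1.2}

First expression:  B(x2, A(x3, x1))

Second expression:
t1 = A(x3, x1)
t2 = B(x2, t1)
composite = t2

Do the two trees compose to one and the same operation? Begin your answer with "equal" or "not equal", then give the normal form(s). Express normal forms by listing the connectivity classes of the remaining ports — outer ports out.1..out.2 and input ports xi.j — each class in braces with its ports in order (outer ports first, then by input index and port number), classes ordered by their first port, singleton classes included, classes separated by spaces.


equal: each reduces to {out.1} {out.2} {x1.1, x1.2} {x2.1} {x2.2} {x3.1, x3.2}


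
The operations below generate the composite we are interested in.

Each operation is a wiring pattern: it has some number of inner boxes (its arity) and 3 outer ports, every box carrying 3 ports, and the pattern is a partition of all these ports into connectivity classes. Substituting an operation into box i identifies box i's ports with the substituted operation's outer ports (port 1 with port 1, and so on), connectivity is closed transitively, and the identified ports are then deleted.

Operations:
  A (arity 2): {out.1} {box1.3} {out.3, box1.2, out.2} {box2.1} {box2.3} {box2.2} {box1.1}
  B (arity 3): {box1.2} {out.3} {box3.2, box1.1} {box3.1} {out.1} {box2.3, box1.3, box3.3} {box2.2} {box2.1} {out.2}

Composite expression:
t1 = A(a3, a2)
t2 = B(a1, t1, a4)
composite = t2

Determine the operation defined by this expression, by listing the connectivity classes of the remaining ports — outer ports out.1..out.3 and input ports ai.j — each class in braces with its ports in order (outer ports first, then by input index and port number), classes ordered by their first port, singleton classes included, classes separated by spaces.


{out.1} {out.2} {out.3} {a1.1, a4.2} {a1.2} {a1.3, a3.2, a4.3} {a2.1} {a2.2} {a2.3} {a3.1} {a3.3} {a4.1}

Two ports join when wires chain via B-identified ports.
A over (a3, a2) gives {out.1} {out.2, out.3, a3.2} {a2.1} {a2.2} {a2.3} {a3.1} {a3.3}, out.j being that stage's outer ports
B over (a1, a3, a2, a4) gives {out.1} {out.2} {out.3} {a1.1, a4.2} {a1.2} {a1.3, a3.2, a4.3} {a2.1} {a2.2} {a2.3} {a3.1} {a3.3} {a4.1}, out.j being that stage's outer ports


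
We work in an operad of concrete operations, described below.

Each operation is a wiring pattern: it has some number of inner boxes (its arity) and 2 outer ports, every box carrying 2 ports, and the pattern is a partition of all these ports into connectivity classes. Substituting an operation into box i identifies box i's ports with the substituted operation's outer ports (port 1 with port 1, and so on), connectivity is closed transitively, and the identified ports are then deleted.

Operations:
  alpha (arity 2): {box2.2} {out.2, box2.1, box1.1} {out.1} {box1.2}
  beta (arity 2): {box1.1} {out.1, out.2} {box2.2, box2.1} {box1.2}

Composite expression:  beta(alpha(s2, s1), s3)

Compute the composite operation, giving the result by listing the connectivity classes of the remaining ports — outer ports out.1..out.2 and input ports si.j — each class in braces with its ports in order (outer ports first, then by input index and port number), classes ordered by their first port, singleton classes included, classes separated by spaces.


{out.1, out.2} {s1.1, s2.1} {s1.2} {s2.2} {s3.1, s3.2}


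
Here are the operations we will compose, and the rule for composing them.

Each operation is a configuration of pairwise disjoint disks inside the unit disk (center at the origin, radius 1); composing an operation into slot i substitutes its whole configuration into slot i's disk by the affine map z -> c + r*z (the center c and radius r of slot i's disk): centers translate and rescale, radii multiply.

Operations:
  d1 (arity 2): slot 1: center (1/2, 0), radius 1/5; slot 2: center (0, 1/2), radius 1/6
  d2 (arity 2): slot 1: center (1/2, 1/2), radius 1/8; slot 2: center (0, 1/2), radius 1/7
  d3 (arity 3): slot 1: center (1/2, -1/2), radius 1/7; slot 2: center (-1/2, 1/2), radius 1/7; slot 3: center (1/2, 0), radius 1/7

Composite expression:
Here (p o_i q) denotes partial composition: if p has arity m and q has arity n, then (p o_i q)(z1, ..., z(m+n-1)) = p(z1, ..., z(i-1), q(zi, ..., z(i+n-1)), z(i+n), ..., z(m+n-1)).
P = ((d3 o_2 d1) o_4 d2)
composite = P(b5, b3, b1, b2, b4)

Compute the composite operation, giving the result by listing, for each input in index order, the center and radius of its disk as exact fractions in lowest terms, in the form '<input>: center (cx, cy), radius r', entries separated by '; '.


b1: center (-1/2, 4/7), radius 1/42; b2: center (4/7, 1/14), radius 1/56; b3: center (-3/7, 1/2), radius 1/35; b4: center (1/2, 1/14), radius 1/49; b5: center (1/2, -1/2), radius 1/7

Follow each b-input down from d3: c' goes to c + r*c', radius to r*r'.
input b5: composing its 1 substitution step yields center (1/2, -1/2), radius 1/7
input b3: composing its 2 substitution steps yields center (-3/7, 1/2), radius 1/35
input b1: composing its 2 substitution steps yields center (-1/2, 4/7), radius 1/42
input b2: composing its 2 substitution steps yields center (4/7, 1/14), radius 1/56
input b4: composing its 2 substitution steps yields center (1/2, 1/14), radius 1/49


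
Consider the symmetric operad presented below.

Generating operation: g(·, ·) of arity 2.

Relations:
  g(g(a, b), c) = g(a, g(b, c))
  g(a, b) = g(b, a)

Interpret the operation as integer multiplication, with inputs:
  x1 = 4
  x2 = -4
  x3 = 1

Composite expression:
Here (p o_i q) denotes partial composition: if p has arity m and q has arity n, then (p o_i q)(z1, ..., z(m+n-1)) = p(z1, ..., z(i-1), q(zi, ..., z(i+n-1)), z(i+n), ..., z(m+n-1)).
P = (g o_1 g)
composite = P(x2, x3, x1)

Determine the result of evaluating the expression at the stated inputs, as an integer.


-16

g(x2, x3) = -4
g(g(x2, x3), x1) = -16


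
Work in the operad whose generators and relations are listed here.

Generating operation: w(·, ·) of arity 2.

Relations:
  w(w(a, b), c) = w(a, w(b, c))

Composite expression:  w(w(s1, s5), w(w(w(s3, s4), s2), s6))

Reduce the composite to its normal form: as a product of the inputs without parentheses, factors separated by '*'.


s1 * s5 * s3 * s4 * s2 * s6

All parenthesizations of w agree; list the s-inputs left to right.
w(s1, s5) linearizes to s1 * s5
w(s3, s4) linearizes to s3 * s4
w(w(s3, s4), s2) linearizes to s3 * s4 * s2
w(w(w(s3, s4), s2), s6) linearizes to s3 * s4 * s2 * s6
w(w(s1, s5), w(w(w(s3, s4), s2), s6)) linearizes to s1 * s5 * s3 * s4 * s2 * s6


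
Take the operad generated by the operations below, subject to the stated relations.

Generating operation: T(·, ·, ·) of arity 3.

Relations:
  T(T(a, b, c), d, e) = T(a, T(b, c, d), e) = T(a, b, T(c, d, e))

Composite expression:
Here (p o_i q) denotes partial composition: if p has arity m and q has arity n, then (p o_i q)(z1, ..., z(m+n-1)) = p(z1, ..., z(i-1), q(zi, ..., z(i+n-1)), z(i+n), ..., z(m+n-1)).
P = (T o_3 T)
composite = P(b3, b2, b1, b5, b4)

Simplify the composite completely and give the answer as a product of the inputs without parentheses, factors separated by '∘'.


The T-tree's shape is irrelevant; the b-reading-order decides.
T(b1, b5, b4) spells out as b1 ∘ b5 ∘ b4
T(b3, b2, T(b1, b5, b4)) spells out as b3 ∘ b2 ∘ b1 ∘ b5 ∘ b4

b3 ∘ b2 ∘ b1 ∘ b5 ∘ b4


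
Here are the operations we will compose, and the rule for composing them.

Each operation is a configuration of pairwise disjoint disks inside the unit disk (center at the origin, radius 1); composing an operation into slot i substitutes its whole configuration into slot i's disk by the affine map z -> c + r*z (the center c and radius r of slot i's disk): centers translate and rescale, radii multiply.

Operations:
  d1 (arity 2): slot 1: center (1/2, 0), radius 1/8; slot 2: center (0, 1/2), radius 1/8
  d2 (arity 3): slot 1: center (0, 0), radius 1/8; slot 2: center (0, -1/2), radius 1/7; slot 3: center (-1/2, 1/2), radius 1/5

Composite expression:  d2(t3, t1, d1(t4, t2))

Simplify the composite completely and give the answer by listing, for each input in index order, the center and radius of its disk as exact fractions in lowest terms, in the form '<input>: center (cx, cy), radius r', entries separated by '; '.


t1: center (0, -1/2), radius 1/7; t2: center (-1/2, 3/5), radius 1/40; t3: center (0, 0), radius 1/8; t4: center (-2/5, 1/2), radius 1/40


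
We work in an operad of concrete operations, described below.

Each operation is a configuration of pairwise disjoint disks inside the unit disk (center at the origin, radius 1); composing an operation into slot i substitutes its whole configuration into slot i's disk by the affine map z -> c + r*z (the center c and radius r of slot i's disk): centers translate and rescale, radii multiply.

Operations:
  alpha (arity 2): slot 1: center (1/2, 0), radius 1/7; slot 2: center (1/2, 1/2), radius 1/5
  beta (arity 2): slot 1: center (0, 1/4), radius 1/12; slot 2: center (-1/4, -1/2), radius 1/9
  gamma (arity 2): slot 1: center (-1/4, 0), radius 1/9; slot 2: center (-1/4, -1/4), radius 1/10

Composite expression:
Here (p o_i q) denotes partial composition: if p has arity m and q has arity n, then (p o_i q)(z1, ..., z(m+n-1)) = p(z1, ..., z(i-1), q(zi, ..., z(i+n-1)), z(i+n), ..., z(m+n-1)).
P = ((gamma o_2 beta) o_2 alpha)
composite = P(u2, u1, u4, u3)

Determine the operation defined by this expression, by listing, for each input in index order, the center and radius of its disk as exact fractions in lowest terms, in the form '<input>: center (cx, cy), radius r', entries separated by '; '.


Each u-disk chains the slot maps above it in gamma; radii multiply.
u2 passes through 1 substitution, ending at center (-1/4, 0), radius 1/9
u1 passes through 3 substitutions, ending at center (-59/240, -9/40), radius 1/840
u4 passes through 3 substitutions, ending at center (-59/240, -53/240), radius 1/600
u3 passes through 2 substitutions, ending at center (-11/40, -3/10), radius 1/90

u1: center (-59/240, -9/40), radius 1/840; u2: center (-1/4, 0), radius 1/9; u3: center (-11/40, -3/10), radius 1/90; u4: center (-59/240, -53/240), radius 1/600


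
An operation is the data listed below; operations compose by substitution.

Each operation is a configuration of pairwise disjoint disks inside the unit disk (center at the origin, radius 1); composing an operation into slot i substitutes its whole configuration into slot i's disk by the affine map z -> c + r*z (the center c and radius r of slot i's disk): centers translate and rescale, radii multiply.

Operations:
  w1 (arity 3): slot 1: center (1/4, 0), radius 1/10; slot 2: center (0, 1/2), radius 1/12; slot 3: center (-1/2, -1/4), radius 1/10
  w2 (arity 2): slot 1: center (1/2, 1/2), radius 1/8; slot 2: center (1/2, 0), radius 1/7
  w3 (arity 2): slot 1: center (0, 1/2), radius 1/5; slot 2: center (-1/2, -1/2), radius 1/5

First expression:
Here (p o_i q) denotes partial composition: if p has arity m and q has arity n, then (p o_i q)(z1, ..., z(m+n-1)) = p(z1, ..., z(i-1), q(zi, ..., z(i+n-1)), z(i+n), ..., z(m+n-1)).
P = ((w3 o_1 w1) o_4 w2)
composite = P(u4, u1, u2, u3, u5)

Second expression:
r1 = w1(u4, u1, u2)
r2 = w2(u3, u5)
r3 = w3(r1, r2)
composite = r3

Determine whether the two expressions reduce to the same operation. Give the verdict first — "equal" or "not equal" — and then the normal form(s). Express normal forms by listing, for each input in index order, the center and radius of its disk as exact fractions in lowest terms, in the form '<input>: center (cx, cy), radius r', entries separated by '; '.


The first composite normalizes to u1: center (0, 3/5), radius 1/60; u2: center (-1/10, 9/20), radius 1/50; u3: center (-2/5, -2/5), radius 1/40; u4: center (1/20, 1/2), radius 1/50; u5: center (-2/5, -1/2), radius 1/35
The second composite normalizes to u1: center (0, 3/5), radius 1/60; u2: center (-1/10, 9/20), radius 1/50; u3: center (-2/5, -2/5), radius 1/40; u4: center (1/20, 1/2), radius 1/50; u5: center (-2/5, -1/2), radius 1/35
The normal forms match — equal.

equal; both compose to u1: center (0, 3/5), radius 1/60; u2: center (-1/10, 9/20), radius 1/50; u3: center (-2/5, -2/5), radius 1/40; u4: center (1/20, 1/2), radius 1/50; u5: center (-2/5, -1/2), radius 1/35


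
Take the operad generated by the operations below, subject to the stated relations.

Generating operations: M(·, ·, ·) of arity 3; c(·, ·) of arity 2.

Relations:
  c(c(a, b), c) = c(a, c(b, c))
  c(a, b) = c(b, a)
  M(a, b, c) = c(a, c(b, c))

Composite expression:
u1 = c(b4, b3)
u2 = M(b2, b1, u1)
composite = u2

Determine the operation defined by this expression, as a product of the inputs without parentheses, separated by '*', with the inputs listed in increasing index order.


Both nesting and order wash out for M; what remains is which b's occur.
c(b4, b3) linearizes to b4 * b3
M(b2, b1, c(b4, b3)) linearizes to b2 * b1 * b4 * b3
rearranged into index order: b1 * b2 * b3 * b4

b1 * b2 * b3 * b4


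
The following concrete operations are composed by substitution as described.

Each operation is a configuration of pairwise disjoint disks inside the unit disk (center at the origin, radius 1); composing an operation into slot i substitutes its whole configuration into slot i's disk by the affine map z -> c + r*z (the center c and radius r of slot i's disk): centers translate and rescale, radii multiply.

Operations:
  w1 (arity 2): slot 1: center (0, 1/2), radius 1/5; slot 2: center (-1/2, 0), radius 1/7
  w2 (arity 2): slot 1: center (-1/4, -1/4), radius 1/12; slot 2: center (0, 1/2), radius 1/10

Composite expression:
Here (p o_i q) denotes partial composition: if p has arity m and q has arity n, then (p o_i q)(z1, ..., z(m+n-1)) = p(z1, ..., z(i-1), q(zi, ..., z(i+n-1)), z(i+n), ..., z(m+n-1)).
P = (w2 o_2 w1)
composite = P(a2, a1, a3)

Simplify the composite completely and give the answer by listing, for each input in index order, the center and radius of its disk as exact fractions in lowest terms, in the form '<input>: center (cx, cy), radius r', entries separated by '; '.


a1: center (0, 11/20), radius 1/50; a2: center (-1/4, -1/4), radius 1/12; a3: center (-1/20, 1/2), radius 1/70

Nesting under w2 composes maps z -> c + r*z down each a-path.
input a2: composing its 1 substitution step yields center (-1/4, -1/4), radius 1/12
input a1: composing its 2 substitution steps yields center (0, 11/20), radius 1/50
input a3: composing its 2 substitution steps yields center (-1/20, 1/2), radius 1/70


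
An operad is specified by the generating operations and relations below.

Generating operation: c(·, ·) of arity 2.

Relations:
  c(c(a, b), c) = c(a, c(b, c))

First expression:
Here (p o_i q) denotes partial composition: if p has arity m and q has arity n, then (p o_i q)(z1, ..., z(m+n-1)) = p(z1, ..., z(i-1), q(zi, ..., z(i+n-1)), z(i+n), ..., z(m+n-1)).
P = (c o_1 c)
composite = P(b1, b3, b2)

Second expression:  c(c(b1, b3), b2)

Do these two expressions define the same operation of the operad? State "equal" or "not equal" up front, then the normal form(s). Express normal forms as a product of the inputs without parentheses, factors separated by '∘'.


equal — both sides give b1 ∘ b3 ∘ b2

In normal form, the first expression is b1 ∘ b3 ∘ b2
In normal form, the second expression is b1 ∘ b3 ∘ b2
Same normal form: equal.


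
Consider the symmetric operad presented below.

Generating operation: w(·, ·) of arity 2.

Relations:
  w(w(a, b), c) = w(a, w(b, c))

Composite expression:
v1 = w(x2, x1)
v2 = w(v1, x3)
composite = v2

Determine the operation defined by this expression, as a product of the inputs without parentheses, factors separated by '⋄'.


x2 ⋄ x1 ⋄ x3


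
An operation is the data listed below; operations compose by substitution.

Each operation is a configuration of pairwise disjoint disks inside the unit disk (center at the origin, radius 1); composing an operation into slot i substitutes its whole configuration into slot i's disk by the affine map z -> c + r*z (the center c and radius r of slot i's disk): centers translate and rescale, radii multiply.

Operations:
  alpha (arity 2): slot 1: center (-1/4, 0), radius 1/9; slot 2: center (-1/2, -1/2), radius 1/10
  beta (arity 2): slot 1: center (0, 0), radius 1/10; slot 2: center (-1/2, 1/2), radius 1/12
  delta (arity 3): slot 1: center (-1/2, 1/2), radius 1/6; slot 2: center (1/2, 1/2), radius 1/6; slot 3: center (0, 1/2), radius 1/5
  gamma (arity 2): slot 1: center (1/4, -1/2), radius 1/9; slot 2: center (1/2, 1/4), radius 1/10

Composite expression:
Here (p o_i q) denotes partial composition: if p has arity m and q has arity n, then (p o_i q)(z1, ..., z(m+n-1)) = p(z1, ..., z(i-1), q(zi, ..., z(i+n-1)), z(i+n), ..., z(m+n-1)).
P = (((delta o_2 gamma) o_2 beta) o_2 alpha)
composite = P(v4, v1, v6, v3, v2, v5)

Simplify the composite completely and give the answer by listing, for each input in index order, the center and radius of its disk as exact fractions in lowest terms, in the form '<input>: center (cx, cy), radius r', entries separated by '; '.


v1: center (1169/2160, 5/12), radius 1/4860; v2: center (7/12, 13/24), radius 1/60; v3: center (115/216, 23/54), radius 1/648; v4: center (-1/2, 1/2), radius 1/6; v5: center (0, 1/2), radius 1/5; v6: center (73/135, 449/1080), radius 1/5400

Below delta, radii multiply path by path; the v-disk centers shift.
input v4: applying the 1 nested substitution gives center (-1/2, 1/2), radius 1/6
input v1: applying the 4 nested substitutions gives center (1169/2160, 5/12), radius 1/4860
input v6: applying the 4 nested substitutions gives center (73/135, 449/1080), radius 1/5400
input v3: applying the 3 nested substitutions gives center (115/216, 23/54), radius 1/648
input v2: applying the 2 nested substitutions gives center (7/12, 13/24), radius 1/60
input v5: applying the 1 nested substitution gives center (0, 1/2), radius 1/5


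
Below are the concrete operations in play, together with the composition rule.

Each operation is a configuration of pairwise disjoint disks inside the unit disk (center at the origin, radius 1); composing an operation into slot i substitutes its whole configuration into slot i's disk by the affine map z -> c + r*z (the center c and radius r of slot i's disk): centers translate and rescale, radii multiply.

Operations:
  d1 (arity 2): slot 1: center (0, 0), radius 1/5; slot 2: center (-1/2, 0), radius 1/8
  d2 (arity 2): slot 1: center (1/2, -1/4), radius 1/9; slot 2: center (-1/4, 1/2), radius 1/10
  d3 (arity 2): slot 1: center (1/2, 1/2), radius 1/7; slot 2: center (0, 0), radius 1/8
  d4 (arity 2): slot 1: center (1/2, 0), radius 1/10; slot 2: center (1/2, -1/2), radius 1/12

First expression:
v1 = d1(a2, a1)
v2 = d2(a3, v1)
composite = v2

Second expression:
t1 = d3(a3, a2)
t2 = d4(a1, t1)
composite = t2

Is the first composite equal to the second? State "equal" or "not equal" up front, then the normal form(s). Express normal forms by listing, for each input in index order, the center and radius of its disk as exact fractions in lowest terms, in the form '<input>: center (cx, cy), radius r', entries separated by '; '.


not equal; first: a1: center (-3/10, 1/2), radius 1/80; a2: center (-1/4, 1/2), radius 1/50; a3: center (1/2, -1/4), radius 1/9; second: a1: center (1/2, 0), radius 1/10; a2: center (1/2, -1/2), radius 1/96; a3: center (13/24, -11/24), radius 1/84


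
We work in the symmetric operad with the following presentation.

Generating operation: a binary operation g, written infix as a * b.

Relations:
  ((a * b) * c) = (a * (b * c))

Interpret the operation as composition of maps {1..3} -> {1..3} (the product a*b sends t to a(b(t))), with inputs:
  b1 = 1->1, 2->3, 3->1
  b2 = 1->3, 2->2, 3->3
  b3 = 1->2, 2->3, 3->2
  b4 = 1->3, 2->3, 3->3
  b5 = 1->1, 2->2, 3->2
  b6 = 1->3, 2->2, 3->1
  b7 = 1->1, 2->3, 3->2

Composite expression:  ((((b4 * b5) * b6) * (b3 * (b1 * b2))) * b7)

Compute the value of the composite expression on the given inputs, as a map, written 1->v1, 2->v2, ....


1->3, 2->3, 3->3

(b4 * b5) = 1->3, 2->3, 3->3
((b4 * b5) * b6) = 1->3, 2->3, 3->3
(b1 * b2) = 1->1, 2->3, 3->1
(b3 * (b1 * b2)) = 1->2, 2->2, 3->2
(((b4 * b5) * b6) * (b3 * (b1 * b2))) = 1->3, 2->3, 3->3
((((b4 * b5) * b6) * (b3 * (b1 * b2))) * b7) = 1->3, 2->3, 3->3


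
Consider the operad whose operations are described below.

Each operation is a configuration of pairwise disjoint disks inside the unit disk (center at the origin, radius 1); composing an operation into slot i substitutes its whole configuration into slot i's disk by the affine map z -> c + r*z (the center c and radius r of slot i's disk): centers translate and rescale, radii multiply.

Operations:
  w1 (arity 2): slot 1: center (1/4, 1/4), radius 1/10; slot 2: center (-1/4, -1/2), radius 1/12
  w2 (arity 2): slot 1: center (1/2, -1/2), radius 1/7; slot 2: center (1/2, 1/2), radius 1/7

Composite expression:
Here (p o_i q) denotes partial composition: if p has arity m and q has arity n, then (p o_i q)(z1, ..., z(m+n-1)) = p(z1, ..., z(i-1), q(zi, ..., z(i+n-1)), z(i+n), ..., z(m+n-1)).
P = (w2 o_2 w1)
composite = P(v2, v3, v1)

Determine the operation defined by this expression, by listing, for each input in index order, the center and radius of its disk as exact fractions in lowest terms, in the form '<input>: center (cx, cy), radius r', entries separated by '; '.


v1: center (13/28, 3/7), radius 1/84; v2: center (1/2, -1/2), radius 1/7; v3: center (15/28, 15/28), radius 1/70


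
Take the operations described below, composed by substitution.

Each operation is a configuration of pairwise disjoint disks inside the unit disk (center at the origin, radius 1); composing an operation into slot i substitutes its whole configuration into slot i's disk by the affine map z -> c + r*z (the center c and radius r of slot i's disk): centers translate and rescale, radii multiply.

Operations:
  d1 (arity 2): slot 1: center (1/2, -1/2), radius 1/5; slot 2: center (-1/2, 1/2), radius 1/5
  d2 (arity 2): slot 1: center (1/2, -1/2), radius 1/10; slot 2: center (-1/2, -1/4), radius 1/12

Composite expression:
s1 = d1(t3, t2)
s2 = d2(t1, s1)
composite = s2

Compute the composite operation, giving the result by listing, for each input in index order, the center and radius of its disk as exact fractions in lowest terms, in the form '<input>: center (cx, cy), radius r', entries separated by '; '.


Below d2, radii multiply path by path; the t-disk centers shift.
input t1: applying the 1 nested substitution gives center (1/2, -1/2), radius 1/10
input t3: applying the 2 nested substitutions gives center (-11/24, -7/24), radius 1/60
input t2: applying the 2 nested substitutions gives center (-13/24, -5/24), radius 1/60

t1: center (1/2, -1/2), radius 1/10; t2: center (-13/24, -5/24), radius 1/60; t3: center (-11/24, -7/24), radius 1/60


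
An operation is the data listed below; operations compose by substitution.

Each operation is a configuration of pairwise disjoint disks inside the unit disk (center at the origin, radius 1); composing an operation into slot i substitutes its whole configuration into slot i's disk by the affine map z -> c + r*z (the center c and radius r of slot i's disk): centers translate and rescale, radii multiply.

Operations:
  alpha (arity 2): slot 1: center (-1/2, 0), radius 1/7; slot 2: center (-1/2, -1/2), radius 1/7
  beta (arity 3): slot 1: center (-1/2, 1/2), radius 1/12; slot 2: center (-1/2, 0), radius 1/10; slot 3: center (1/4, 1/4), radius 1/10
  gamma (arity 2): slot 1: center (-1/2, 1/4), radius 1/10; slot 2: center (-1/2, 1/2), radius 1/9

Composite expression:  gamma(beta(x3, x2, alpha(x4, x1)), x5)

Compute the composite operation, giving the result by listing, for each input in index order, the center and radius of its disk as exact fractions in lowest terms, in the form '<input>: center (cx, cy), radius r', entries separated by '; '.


x1: center (-12/25, 27/100), radius 1/700; x2: center (-11/20, 1/4), radius 1/100; x3: center (-11/20, 3/10), radius 1/120; x4: center (-12/25, 11/40), radius 1/700; x5: center (-1/2, 1/2), radius 1/9

Affine substitution under gamma: radii multiply and x-centers shift.
x3 passes through 2 substitutions, ending at center (-11/20, 3/10), radius 1/120
x2 passes through 2 substitutions, ending at center (-11/20, 1/4), radius 1/100
x4 passes through 3 substitutions, ending at center (-12/25, 11/40), radius 1/700
x1 passes through 3 substitutions, ending at center (-12/25, 27/100), radius 1/700
x5 passes through 1 substitution, ending at center (-1/2, 1/2), radius 1/9


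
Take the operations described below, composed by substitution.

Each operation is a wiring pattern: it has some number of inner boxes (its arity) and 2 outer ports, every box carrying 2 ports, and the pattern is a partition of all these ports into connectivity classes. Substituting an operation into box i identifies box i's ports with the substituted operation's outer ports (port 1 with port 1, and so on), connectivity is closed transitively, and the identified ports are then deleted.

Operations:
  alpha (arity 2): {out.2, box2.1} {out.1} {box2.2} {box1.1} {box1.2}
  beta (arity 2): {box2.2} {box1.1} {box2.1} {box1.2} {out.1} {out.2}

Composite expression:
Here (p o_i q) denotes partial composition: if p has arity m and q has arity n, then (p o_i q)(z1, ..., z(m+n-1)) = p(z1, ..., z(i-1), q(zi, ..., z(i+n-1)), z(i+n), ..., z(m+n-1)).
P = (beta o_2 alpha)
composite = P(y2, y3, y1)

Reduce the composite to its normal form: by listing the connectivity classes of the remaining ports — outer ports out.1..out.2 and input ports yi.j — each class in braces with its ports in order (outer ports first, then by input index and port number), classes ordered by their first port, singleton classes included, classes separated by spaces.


{out.1} {out.2} {y1.1} {y1.2} {y2.1} {y2.2} {y3.1} {y3.2}

Treat the ports identified at beta as solder joints: merge, then drop.
the subtree at alpha composes to {out.1} {out.2, y1.1} {y1.2} {y3.1} {y3.2} on (y3, y1); out.j = own outer ports
the subtree at beta composes to {out.1} {out.2} {y1.1} {y1.2} {y2.1} {y2.2} {y3.1} {y3.2} on (y2, y3, y1); out.j = own outer ports


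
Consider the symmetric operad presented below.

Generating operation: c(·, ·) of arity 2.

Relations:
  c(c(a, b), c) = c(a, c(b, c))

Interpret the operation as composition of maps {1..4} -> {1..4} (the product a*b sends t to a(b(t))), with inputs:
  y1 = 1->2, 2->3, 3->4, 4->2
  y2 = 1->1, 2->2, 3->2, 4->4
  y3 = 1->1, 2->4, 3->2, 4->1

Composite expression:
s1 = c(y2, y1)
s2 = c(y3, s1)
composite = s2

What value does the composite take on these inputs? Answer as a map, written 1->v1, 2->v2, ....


1->4, 2->4, 3->1, 4->4


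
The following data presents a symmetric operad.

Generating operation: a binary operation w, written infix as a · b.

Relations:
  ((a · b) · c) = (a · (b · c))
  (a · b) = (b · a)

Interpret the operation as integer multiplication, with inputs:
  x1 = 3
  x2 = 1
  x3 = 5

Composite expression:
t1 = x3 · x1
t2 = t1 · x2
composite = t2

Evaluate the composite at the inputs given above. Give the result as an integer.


15

(x3 · x1) = 15
((x3 · x1) · x2) = 15


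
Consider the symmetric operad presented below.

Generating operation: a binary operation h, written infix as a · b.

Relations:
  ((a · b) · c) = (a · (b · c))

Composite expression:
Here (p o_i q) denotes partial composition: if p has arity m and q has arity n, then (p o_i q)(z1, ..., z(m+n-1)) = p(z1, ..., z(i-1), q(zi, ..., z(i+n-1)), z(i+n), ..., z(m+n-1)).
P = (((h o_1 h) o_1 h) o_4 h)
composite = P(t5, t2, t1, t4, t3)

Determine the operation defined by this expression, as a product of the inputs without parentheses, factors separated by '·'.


t5 · t2 · t1 · t4 · t3

Associativity of h dissolves the nesting; only the t-input order survives.
(t5 · t2) linearizes to t5 · t2
((t5 · t2) · t1) linearizes to t5 · t2 · t1
(t4 · t3) linearizes to t4 · t3
(((t5 · t2) · t1) · (t4 · t3)) linearizes to t5 · t2 · t1 · t4 · t3


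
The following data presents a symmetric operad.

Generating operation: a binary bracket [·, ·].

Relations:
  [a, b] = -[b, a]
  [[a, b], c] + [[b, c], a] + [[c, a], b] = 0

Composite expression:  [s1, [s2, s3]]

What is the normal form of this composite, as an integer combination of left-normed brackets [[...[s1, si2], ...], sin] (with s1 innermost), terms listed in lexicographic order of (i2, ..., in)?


[[s1, s2], s3] - [[s1, s3], s2]


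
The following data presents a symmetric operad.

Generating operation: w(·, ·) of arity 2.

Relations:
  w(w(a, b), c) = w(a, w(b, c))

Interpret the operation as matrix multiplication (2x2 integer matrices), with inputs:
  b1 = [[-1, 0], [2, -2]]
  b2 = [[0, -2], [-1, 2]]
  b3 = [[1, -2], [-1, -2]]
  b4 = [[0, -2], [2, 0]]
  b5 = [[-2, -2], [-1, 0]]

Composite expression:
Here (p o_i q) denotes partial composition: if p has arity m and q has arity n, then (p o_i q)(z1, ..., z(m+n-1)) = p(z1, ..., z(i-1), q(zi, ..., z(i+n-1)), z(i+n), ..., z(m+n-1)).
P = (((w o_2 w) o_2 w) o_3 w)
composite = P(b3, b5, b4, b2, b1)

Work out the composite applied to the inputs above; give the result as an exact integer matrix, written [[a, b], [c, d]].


w(b4, b2) = [[2, -4], [0, -4]]
w(b5, w(b4, b2)) = [[-4, 16], [-2, 4]]
w(w(b5, w(b4, b2)), b1) = [[36, -32], [10, -8]]
w(b3, w(w(b5, w(b4, b2)), b1)) = [[16, -16], [-56, 48]]

[[16, -16], [-56, 48]]


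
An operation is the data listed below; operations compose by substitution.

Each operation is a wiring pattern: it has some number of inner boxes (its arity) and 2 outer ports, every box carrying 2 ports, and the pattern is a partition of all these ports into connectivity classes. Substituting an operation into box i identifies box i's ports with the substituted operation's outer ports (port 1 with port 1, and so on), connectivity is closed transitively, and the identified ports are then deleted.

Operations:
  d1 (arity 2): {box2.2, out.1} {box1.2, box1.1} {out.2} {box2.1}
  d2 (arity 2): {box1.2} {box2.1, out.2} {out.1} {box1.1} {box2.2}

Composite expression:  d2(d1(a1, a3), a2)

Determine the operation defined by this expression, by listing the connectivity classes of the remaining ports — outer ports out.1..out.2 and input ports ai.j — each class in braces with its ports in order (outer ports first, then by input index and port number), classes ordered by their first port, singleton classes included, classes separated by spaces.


{out.1} {out.2, a2.1} {a1.1, a1.2} {a2.2} {a3.1} {a3.2}

Treat the ports identified at d2 as solder joints: merge, then drop.
the subtree at d1 composes to {out.1, a3.2} {out.2} {a1.1, a1.2} {a3.1} on (a1, a3); out.j = own outer ports
the subtree at d2 composes to {out.1} {out.2, a2.1} {a1.1, a1.2} {a2.2} {a3.1} {a3.2} on (a1, a3, a2); out.j = own outer ports


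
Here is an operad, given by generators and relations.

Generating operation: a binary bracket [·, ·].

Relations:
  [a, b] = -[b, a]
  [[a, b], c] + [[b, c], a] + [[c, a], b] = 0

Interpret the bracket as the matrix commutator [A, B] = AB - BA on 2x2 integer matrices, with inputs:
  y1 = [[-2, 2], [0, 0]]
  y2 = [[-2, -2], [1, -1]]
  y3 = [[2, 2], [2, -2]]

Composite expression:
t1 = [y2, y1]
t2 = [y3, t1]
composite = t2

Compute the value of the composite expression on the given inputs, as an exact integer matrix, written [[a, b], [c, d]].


[[8, -16], [0, -8]]

[y2, y1] = [[-2, -6], [-2, 2]]
[y3, [y2, y1]] = [[8, -16], [0, -8]]


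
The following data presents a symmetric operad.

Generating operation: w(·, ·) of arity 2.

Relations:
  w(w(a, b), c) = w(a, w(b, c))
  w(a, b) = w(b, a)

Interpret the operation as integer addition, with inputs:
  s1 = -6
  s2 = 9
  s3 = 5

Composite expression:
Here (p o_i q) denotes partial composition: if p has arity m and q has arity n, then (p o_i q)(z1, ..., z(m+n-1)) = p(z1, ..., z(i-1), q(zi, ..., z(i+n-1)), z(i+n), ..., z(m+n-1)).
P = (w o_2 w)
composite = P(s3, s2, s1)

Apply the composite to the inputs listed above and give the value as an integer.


w(s2, s1) = 3
w(s3, w(s2, s1)) = 8

8


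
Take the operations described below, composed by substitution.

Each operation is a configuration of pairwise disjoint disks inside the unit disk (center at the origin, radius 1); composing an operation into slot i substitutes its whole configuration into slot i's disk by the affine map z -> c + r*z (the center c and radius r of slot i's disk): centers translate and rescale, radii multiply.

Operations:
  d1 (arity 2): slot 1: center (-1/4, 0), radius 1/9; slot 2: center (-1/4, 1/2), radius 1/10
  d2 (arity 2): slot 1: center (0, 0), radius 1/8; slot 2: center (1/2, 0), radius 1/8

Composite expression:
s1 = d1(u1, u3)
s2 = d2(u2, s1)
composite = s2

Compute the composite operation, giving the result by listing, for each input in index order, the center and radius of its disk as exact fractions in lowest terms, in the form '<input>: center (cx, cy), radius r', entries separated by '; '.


Affine substitution under d2: radii multiply and u-centers shift.
for u2, the 1-step affine chain lands on center (0, 0), radius 1/8
for u1, the 2-step affine chain lands on center (15/32, 0), radius 1/72
for u3, the 2-step affine chain lands on center (15/32, 1/16), radius 1/80

u1: center (15/32, 0), radius 1/72; u2: center (0, 0), radius 1/8; u3: center (15/32, 1/16), radius 1/80


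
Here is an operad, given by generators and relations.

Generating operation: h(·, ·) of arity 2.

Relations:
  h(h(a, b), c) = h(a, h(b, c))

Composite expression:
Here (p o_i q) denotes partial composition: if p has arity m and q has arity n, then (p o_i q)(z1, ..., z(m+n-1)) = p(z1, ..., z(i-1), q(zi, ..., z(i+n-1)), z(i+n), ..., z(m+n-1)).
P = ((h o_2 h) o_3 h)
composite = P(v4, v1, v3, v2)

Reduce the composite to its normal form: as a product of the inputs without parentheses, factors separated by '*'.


v4 * v1 * v3 * v2

Under associativity of h, the answer is the v's in reading order.
h(v3, v2) spells out as v3 * v2
h(v1, h(v3, v2)) spells out as v1 * v3 * v2
h(v4, h(v1, h(v3, v2))) spells out as v4 * v1 * v3 * v2


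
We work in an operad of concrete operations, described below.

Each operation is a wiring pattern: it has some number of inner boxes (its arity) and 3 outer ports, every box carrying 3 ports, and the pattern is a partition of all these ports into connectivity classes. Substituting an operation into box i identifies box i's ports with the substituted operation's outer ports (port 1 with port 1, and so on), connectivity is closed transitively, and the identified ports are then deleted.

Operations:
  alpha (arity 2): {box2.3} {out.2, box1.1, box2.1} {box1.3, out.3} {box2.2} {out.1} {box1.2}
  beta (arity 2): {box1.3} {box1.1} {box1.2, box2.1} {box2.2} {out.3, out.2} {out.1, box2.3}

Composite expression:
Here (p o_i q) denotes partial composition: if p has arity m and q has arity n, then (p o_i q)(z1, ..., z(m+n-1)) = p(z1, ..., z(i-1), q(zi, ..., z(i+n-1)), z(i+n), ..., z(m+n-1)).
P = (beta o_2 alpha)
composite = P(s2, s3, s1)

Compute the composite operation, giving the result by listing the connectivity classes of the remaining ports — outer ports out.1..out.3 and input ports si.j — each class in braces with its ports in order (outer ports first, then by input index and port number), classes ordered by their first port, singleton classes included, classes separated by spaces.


Substituting into beta glues patterns; closure does the rest.
the subtree at alpha composes to {out.1} {out.2, s1.1, s3.1} {out.3, s3.3} {s1.2} {s1.3} {s3.2} on (s3, s1); out.j = own outer ports
the subtree at beta composes to {out.1, s3.3} {out.2, out.3} {s1.1, s3.1} {s1.2} {s1.3} {s2.1} {s2.2} {s2.3} {s3.2} on (s2, s3, s1); out.j = own outer ports

{out.1, s3.3} {out.2, out.3} {s1.1, s3.1} {s1.2} {s1.3} {s2.1} {s2.2} {s2.3} {s3.2}


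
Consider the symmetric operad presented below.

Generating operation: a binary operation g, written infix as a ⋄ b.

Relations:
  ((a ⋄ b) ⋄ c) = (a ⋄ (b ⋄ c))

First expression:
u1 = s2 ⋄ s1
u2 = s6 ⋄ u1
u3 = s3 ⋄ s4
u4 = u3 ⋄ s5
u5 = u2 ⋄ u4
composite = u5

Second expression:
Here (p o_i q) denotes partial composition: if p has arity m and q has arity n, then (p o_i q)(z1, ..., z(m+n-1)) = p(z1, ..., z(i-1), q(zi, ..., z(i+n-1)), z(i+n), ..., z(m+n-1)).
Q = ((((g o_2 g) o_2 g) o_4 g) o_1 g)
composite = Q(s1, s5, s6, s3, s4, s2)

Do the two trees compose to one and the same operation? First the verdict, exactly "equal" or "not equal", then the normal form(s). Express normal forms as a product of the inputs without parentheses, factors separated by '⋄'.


not equal; first: s6 ⋄ s2 ⋄ s1 ⋄ s3 ⋄ s4 ⋄ s5; second: s1 ⋄ s5 ⋄ s6 ⋄ s3 ⋄ s4 ⋄ s2

The first composite normalizes to s6 ⋄ s2 ⋄ s1 ⋄ s3 ⋄ s4 ⋄ s5
The second composite normalizes to s1 ⋄ s5 ⋄ s6 ⋄ s3 ⋄ s4 ⋄ s2
No match — not equal.


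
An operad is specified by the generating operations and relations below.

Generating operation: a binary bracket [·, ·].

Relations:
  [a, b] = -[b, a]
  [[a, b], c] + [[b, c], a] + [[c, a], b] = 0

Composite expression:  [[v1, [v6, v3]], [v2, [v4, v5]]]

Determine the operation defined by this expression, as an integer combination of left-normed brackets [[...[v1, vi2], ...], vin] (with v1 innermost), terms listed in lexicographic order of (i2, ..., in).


-[[[[[v1, v3], v6], v2], v4], v5] + [[[[[v1, v3], v6], v2], v5], v4] + [[[[[v1, v3], v6], v4], v5], v2] - [[[[[v1, v3], v6], v5], v4], v2] + [[[[[v1, v6], v3], v2], v4], v5] - [[[[[v1, v6], v3], v2], v5], v4] - [[[[[v1, v6], v3], v4], v5], v2] + [[[[[v1, v6], v3], v5], v4], v2]


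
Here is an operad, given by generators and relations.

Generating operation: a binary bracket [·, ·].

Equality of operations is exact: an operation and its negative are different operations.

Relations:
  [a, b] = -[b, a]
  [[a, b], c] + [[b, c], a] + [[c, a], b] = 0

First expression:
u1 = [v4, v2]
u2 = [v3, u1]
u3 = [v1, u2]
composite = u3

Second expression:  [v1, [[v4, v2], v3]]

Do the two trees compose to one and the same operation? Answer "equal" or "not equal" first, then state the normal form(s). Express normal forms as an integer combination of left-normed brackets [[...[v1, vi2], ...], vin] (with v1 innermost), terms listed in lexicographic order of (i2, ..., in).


not equal; first: [[[v1, v2], v4], v3] - [[[v1, v3], v2], v4] + [[[v1, v3], v4], v2] - [[[v1, v4], v2], v3]; second: -[[[v1, v2], v4], v3] + [[[v1, v3], v2], v4] - [[[v1, v3], v4], v2] + [[[v1, v4], v2], v3]
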